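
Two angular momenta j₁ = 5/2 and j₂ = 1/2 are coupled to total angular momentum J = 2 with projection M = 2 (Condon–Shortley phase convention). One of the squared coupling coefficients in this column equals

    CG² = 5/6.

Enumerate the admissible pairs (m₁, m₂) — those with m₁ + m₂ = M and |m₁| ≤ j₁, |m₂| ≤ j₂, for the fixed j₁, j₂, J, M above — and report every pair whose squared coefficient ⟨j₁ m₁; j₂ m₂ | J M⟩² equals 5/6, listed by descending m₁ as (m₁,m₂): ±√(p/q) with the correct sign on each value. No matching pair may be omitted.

(5/2,-1/2): +√(5/6)

Admissible pairs with m₁+m₂ = M = 2: (3/2,1/2), (5/2,-1/2)
  (m₁,m₂)=(5/2,-1/2): CG² = 5/6, CG = +√(5/6)   ← matches the target
  (m₁,m₂)=(3/2,1/2): CG² = 1/6, CG = −√(1/6)
Pairs with CG² = 5/6: (5/2,-1/2): +√(5/6)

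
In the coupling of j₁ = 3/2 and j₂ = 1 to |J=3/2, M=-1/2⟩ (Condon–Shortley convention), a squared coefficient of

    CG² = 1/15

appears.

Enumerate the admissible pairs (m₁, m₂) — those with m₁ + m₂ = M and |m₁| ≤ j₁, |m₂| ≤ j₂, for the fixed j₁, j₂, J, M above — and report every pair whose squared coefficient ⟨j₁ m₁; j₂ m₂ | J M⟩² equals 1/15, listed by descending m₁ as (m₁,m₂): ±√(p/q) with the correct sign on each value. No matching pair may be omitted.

(-1/2,0): −√(1/15)

Admissible pairs with m₁+m₂ = M = -1/2: (-3/2,1), (-1/2,0), (1/2,-1)
  (m₁,m₂)=(1/2,-1): CG² = 8/15, CG = +√(8/15)
  (m₁,m₂)=(-1/2,0): CG² = 1/15, CG = −√(1/15)   ← matches the target
  (m₁,m₂)=(-3/2,1): CG² = 2/5, CG = −√(2/5)
Pairs with CG² = 1/15: (-1/2,0): −√(1/15)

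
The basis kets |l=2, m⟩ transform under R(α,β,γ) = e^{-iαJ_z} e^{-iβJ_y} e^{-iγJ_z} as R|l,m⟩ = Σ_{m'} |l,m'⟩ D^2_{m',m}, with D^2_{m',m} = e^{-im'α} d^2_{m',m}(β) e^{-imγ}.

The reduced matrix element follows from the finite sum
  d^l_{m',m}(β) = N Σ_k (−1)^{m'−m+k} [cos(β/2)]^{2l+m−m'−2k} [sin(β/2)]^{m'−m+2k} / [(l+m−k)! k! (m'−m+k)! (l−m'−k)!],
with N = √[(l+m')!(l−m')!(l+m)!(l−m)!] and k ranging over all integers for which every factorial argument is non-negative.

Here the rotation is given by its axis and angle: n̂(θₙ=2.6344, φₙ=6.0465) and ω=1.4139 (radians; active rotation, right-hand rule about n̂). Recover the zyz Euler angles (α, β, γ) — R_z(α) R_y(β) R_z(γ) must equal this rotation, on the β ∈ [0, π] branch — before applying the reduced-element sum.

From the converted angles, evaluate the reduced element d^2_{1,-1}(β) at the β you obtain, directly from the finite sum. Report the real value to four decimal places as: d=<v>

Axis–angle → zyz. n̂ = (sinθₙcosφₙ, sinθₙsinφₙ, cosθₙ) = (+0.472183, -0.113894, -0.874112), ω = 1.4139.
R = I cosω + sinω [n̂]ₓ + (1−cosω) n̂n̂ᵀ gives
  R = [+0.344373, +0.817999, -0.460744; -0.908750, +0.167198, -0.382384; -0.235754, +0.550383, +0.800936]
β = atan2(√(R₁₃²+R₂₃²), R₃₃) = 0.641940; α = atan2(R₂₃, R₁₃) mod 2π = 3.834318; γ = atan2(R₃₂, −R₃₁) mod 2π = 1.166096
d^2_{1,-1}(β=0.6419) via the finite sum:
Half-angle: c=0.948930, s=0.315487. N=√(6·1·1·6)=6.000000
The bounds max(0,m−m')=0 and min(l+m,l−m')=1 give 2 terms
  k=0: (−1)^2·6.0000/(2)·0.9489^2·0.3155^2 = +0.268876
  k=1: (−1)^3·6.0000/(6)·0.9489^0·0.3155^4 = -0.009907
d^2_{1,-1}(0.6419) = +0.268876 -0.009907 = +0.258970

d=0.2590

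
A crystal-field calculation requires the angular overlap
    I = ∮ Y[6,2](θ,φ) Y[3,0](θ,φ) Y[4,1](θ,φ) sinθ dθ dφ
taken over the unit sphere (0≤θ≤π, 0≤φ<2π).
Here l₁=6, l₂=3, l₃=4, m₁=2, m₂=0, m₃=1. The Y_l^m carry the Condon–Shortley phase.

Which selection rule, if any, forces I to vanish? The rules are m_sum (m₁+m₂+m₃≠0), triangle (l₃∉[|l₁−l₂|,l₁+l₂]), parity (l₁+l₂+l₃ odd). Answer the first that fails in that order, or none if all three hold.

m_sum

Σmᵢ = 3  ✗
l₃∈[|l₁−l₂|,l₁+l₂]=[3,9], have l₃=4
Σlᵢ = 13 ⇒ odd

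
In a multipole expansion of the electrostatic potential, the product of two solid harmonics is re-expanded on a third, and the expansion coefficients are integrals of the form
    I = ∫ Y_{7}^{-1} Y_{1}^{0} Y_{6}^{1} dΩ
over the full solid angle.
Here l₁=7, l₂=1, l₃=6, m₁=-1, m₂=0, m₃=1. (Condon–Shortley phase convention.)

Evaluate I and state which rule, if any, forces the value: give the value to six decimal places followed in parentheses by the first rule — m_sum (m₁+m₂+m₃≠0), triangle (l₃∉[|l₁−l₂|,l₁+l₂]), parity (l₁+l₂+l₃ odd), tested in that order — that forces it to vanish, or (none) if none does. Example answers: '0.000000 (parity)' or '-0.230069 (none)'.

-0.242415 (none)

Checks pass: Σm=0; 14 even; l₃=6∈[6,8].
(2·7+1)(2·1+1)(2·6+1) = 585
Δ: 2! 12! 0! / 15! → 1/1365
sum: t=1:−1/518400 = -1/518400
3j²(7 1 6; 0 0 0) = Δ·Π!·Σ² = 7/195  (sign -1)
sum: t=1:−1/604800 = -1/604800
3j²(7 1 6; -1 0 1) = Δ·Π!·Σ² = 16/455  (sign +1)
combine: 4πI² = 585·7/195·16/455 = 48/65
take √, sign -1: I = -0.24241473
No selection rule forces the value: the integral is nonzero (none).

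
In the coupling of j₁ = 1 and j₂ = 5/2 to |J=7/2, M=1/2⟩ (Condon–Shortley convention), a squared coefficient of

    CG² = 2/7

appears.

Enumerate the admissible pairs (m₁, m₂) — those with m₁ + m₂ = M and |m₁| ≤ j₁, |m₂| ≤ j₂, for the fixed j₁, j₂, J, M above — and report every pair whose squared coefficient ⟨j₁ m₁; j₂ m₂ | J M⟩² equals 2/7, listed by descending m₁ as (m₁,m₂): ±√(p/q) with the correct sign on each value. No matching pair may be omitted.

Admissible pairs with m₁+m₂ = M = 1/2: (-1,3/2), (0,1/2), (1,-1/2)
  (m₁,m₂)=(1,-1/2): CG² = 2/7, CG = +√(2/7)   ← matches the target
  (m₁,m₂)=(0,1/2): CG² = 4/7, CG = +√(4/7)
  (m₁,m₂)=(-1,3/2): CG² = 1/7, CG = +√(1/7)
Pairs with CG² = 2/7: (1,-1/2): +√(2/7)

(1,-1/2): +√(2/7)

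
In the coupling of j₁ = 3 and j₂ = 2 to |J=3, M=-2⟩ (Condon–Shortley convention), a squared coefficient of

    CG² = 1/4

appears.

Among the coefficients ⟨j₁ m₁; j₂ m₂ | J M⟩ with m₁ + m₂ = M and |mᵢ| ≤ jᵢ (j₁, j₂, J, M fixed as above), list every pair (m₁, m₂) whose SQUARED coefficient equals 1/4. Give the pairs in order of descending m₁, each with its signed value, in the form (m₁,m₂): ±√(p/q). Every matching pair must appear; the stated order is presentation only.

(-1,-1): −√(1/4)

Admissible pairs with m₁+m₂ = M = -2: (-3,1), (-2,0), (-1,-1), (0,-2)
  (m₁,m₂)=(0,-2): CG² = 1/3, CG = +√(1/3)
  (m₁,m₂)=(-1,-1): CG² = 1/4, CG = −√(1/4)   ← matches the target
  (m₁,m₂)=(-2,0): CG² = 0/1, CG = 0
  (m₁,m₂)=(-3,1): CG² = 5/12, CG = +√(5/12)
Pairs with CG² = 1/4: (-1,-1): −√(1/4)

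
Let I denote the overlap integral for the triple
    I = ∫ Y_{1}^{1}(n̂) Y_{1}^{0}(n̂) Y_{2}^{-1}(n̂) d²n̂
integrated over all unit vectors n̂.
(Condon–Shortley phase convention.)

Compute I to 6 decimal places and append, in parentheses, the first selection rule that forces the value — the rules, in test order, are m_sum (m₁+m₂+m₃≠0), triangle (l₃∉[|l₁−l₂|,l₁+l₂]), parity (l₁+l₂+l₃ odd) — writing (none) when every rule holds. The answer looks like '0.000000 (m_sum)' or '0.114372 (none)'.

m-sum 0 ✓  L=4 even ✓  0≤2≤2 ✓
Π(2lᵢ+1) = 3×3×5 = 45
triangle coeff Δ(1,1,2) = 1/30
Σ_t [0,0]: t=0:+1/1 = 1/1
(3j)²=2/15 [(1 1 2; 0 0 0)], sign=+1
Σ_t [0,0]: t=0:+1/2 = 1/2
(3j)²=1/10 [(1 1 2; 1 0 -1)], sign=-1
⇒ 4πI² = 3/5
I = (-1)√(3/5/(4π)) = -0.21850969
No selection rule forces the value: the integral is nonzero (none).

-0.218510 (none)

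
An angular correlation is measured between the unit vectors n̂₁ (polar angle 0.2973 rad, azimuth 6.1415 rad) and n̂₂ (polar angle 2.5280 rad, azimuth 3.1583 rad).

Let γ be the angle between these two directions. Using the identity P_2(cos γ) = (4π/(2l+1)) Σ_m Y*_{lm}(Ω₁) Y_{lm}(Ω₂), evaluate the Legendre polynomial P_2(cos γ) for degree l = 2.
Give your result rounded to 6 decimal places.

Expand P_2 via completeness: Σ_{m} conj(Y_{2,m}) at Ω₁ times Y_{2,m} at Ω₂ —
  term(m=-2) = (0.004034, -0.001322)   from Y*(Ω₁)=(0.031826, -0.009268), Y(Ω₂)=(0.128000, -0.004279)
  term(m=-1) = (0.077712, -0.012413)   from Y*(Ω₁)=(0.214214, -0.030556), Y(Ω₂)=(0.363644, -0.006076)
  term(m=+0) = (0.174260, 0.000000)   from Y*(Ω₁)=(0.549588, -0.000000), Y(Ω₂)=(0.317074, 0.000000)
  term(m=+1) = (0.077712, 0.012413)   from Y*(Ω₁)=(-0.214214, -0.030556), Y(Ω₂)=(-0.363644, -0.006076)
  term(m=+2) = (0.004034, 0.001322)   from Y*(Ω₁)=(0.031826, 0.009268), Y(Ω₂)=(0.128000, 0.004279)
Σ over m = (0.337752, 0.000000); ×(4π/5) → (0.848863, 0.000000). Real part: 0.848863

0.848863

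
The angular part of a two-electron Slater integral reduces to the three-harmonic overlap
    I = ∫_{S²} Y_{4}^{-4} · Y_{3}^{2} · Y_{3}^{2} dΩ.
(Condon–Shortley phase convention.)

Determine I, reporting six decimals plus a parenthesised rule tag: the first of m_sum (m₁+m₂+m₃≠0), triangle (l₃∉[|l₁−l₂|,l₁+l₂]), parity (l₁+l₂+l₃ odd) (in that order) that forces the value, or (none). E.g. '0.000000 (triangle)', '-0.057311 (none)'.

0.214561 (none)

m-sum 0 ✓  L=10 even ✓  1≤3≤7 ✓
Π(2lᵢ+1) = 9×7×7 = 441
triangle coeff Δ(4,3,3) = 1/34650
Σ_t [1,3]: t=1:−1/72 t=2:+1/16 t=3:−1/72 = 5/144
(3j)²=2/77 [(4 3 3; 0 0 0)], sign=-1
Σ_t [4,4]: t=4:+1/576 = 1/576
(3j)²=5/99 [(4 3 3; -4 2 2)], sign=-1
⇒ 4πI² = 70/121
I = (+1)√(70/121/(4π)) = 0.21456131
No selection rule forces the value: the integral is nonzero (none).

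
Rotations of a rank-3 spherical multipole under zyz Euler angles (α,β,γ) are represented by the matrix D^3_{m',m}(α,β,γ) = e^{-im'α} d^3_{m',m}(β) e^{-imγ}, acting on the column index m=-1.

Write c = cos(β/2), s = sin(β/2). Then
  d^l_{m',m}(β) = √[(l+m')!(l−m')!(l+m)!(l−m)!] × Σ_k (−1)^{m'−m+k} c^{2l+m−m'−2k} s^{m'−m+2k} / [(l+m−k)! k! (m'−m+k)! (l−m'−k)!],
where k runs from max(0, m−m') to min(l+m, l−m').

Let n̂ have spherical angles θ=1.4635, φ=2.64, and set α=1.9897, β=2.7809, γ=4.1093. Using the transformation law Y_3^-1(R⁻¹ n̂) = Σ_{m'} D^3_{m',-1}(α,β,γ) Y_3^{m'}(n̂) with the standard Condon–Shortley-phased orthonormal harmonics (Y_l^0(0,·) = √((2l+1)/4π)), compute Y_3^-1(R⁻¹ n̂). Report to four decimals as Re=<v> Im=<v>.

Re=0.0148 Im=-0.2666

Need the full column D^3_{m',-1} for m'=−3..3 at α=1.9897, β=2.7809, γ=4.1093.
cos(β/2)=0.179370, sin(β/2)=0.983782
d^3_{-3,-1}: single k=2 term ⇒ +0.003880;  D = -0.003080-0.002359i
d^3_{-2,-1}: k∈[1..2] ⇒ +0.000578 -0.034752 = -0.034174;  D = +0.007948-0.033237i
d^3_{-1,-1}: k∈[0..2] ⇒ +0.000033 -0.008015 +0.180820 = +0.172839;  D = +0.169915-0.031655i
d^3_{0,-1}: k∈[0..2] ⇒ -0.000633 +0.057103 -0.572578 = -0.516108;  D = +0.292731+0.425060i
d^3_{1,-1}: k∈[0..2] ⇒ +0.006011 -0.241094 +0.906551 = +0.671468;  D = -0.350283+0.572863i
d^3_{2,-1}: k∈[0..1] ⇒ -0.034752 +0.522690 = +0.487938;  D = +0.483827+0.063205i
d^3_{3,-1}: single k=0 term ⇒ +0.116719;  D = -0.033265-0.111878i
Y_3^{m'}(θ=1.4635,φ=2.64) and Σ D·Y over m':
  (-0.0031-0.0024i)·(-0.0271-0.4092i)  (+0.0079-0.0332i)·(+0.0582+0.0912i)  (+0.1699-0.0317i)·(+0.2656+0.1456i)  (+0.2927+0.4251i)·(-0.1176+0.0000i)  (-0.3503+0.5729i)·(-0.2656+0.1456i)  (+0.4838+0.0632i)·(+0.0582-0.0912i)  (-0.0333-0.1119i)·(+0.0271-0.4092i)
Y_3^-1(R⁻¹ n̂) = +0.014753-0.266566i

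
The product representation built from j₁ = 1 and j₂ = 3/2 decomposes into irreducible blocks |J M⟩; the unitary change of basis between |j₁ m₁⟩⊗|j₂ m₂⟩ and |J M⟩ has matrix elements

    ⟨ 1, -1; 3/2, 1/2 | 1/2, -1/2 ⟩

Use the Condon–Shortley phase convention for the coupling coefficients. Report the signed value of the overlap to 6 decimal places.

+√(1/6) ≈ +0.408248

√[2·2!0!1!/4! · 0!2!2!1!0!1!] = √(2/3)
  +(−1)^2/∏(2,0,0,0,0,1)! = 1/2  (running 1/2)
⟨..|..⟩ = √(2/3)·(1/2) = +0.408248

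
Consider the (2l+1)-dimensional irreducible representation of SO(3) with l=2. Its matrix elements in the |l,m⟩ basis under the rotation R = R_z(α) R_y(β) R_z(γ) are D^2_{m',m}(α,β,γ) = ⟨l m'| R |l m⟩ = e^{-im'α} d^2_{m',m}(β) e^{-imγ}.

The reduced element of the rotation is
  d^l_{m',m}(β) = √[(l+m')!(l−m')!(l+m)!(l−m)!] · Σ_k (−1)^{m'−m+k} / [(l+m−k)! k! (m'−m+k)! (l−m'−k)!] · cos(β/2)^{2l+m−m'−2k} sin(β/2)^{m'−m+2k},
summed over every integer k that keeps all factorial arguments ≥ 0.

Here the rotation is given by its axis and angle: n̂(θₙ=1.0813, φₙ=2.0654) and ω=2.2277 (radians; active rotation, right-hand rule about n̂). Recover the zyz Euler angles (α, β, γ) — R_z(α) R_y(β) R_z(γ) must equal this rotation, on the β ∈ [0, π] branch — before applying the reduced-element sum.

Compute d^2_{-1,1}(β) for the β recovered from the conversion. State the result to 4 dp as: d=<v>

d=0.3079

Axis–angle → zyz. n̂ = (sinθₙcosφₙ, sinθₙsinφₙ, cosθₙ) = (-0.418941, +0.776800, +0.470181), ω = 2.2277.
R = I cosω + sinω [n̂]ₓ + (1−cosω) n̂n̂ᵀ gives
  R = [-0.327977, -0.896495, +0.297871; -0.151834, +0.361238, +0.920029; -0.932404, +0.256522, -0.254597]
β = atan2(√(R₁₃²+R₂₃²), R₃₃) = 1.828227; α = atan2(R₂₃, R₁₃) mod 2π = 1.257684; γ = atan2(R₃₂, −R₃₁) mod 2π = 0.268476
d^2_{-1,1}(β=1.8282) via the finite sum:
With c≡cos(β/2)=0.610493 and s≡sin(β/2)=0.792022, N=[1·6·6·1]^{1/2}=6.000000
k: max(0,(1)−(-1))=2 … min(2+(1),2−(-1))=3
  k=2: (−1)^0·6.0000/(2)·0.6105^2·0.7920^2 = +0.701385
  k=3: (−1)^1·6.0000/(6)·0.6105^0·0.7920^4 = -0.393503
d^2_{-1,1}(1.8282) = +0.701385 -0.393503 = +0.307882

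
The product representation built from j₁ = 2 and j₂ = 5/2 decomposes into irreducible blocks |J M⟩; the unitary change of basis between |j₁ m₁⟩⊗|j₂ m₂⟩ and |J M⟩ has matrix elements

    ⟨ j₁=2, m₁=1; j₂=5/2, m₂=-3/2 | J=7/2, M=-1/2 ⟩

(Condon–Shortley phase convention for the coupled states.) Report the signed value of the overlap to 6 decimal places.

+√(121/315) = +0.619780

triangle: 1!·3!·4!/9! = 144/362880
(j±m)!: 3!·1!·1!·4!·3!·4! = 20736
prefactor² = (2J+1)·Δ·N² = 2304/35
  k=0: +1/(0!·1!·1!·1!·2!·3!) = 1/12
  k=1: −1/(1!·0!·0!·0!·3!·4!) = -1/144
Σ = 11/144  ⇒  CG² = 2304/35·(11/144)² = 121/315
CG = +√(121/315) = +0.619780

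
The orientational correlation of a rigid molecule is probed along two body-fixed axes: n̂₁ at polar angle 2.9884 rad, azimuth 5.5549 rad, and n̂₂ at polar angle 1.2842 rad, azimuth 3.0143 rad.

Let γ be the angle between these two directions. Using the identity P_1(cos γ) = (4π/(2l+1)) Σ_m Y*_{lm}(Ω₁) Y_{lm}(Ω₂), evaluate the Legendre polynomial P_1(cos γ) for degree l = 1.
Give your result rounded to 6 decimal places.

Addition theorem: P_1(cos γ) = (4π/3) Σ_m Y*_{lm}(Ω₁) Y_{lm}(Ω₂), m = −1…1:
  term(m=-1) = -0.01441 + 0.00988j   from Y*(Ω₁)=0.03935 - 0.03509j, Y(Ω₂)=-0.32872 - 0.04207j
  term(m=+0) = -0.06670 + 0.00000j   from Y*(Ω₁)=-0.48288 + 0.00000j, Y(Ω₂)=0.13812 + 0.00000j
  term(m=+1) = -0.01441 - 0.00988j   from Y*(Ω₁)=-0.03935 - 0.03509j, Y(Ω₂)=0.32872 - 0.04207j
Accumulated sum -0.09552 + 0.00000j; after 4π/(2l+1) scaling, -0.40010 + 0.00000j ⇒ P_1 = -0.400101

-0.400101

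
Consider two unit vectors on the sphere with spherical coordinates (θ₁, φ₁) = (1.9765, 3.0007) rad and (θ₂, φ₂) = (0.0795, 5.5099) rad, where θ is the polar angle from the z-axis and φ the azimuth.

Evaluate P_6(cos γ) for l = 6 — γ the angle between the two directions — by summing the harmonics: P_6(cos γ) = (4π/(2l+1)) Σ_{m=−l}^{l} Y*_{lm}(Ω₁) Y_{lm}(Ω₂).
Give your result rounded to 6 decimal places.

Expand P_6 via completeness: Σ_{m} conj(Y_{6,m}) at Ω₁ times Y_{6,m} at Ω₂ —
  term(m=-6) = -0.00000 - 0.00000j   from Y*(Ω₁)=0.19286 - 0.21749j, Y(Ω₂)=-0.00000 - 0.00000j
  term(m=-5) = -0.00000 - 0.00000j   from Y*(Ω₁)=0.32956 - 0.28011j, Y(Ω₂)=-0.00000 - 0.00000j
  term(m=-4) = -0.00002 + 0.00001j   from Y*(Ω₁)=0.15335 - 0.09691j, Y(Ω₂)=-0.00014 + 0.00001j
  term(m=-3) = 0.00021 - 0.00063j   from Y*(Ω₁)=-0.23400 + 0.10525j, Y(Ω₂)=-0.00176 + 0.00189j
  term(m=-2) = -0.00268 - 0.00848j   from Y*(Ω₁)=-0.26493 + 0.07669j, Y(Ω₂)=0.00078 + 0.03224j
  term(m=-1) = 0.03446 + 0.02525j   from Y*(Ω₁)=0.16682 - 0.02366j, Y(Ω₂)=0.18145 + 0.17710j
  term(m=+0) = 0.27713 + 0.00000j   from Y*(Ω₁)=0.29150 + 0.00000j, Y(Ω₂)=0.95070 + 0.00000j
  term(m=+1) = 0.03446 - 0.02525j   from Y*(Ω₁)=-0.16682 - 0.02366j, Y(Ω₂)=-0.18145 + 0.17710j
  term(m=+2) = -0.00268 + 0.00848j   from Y*(Ω₁)=-0.26493 - 0.07669j, Y(Ω₂)=0.00078 - 0.03224j
  term(m=+3) = 0.00021 + 0.00063j   from Y*(Ω₁)=0.23400 + 0.10525j, Y(Ω₂)=0.00176 + 0.00189j
  term(m=+4) = -0.00002 - 0.00001j   from Y*(Ω₁)=0.15335 + 0.09691j, Y(Ω₂)=-0.00014 - 0.00001j
  term(m=+5) = -0.00000 + 0.00000j   from Y*(Ω₁)=-0.32956 - 0.28011j, Y(Ω₂)=0.00000 - 0.00000j
  term(m=+6) = -0.00000 + 0.00000j   from Y*(Ω₁)=0.19286 + 0.21749j, Y(Ω₂)=-0.00000 + 0.00000j
Total Σ_m = 0.34106 + 0.00000j. Multiply by 0.966644: 0.32969 + 0.00000j. P_6(cos γ) = 0.329686

0.329686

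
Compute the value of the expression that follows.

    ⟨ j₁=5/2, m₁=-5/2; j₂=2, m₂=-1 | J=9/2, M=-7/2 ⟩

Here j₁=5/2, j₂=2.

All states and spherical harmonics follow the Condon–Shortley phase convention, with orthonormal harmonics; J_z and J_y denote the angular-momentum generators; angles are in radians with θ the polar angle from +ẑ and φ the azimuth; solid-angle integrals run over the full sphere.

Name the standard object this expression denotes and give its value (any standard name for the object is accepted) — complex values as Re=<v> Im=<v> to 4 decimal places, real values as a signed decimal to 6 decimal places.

Clebsch–Gordan coefficient, +√(4/9) ≈ +0.666667

This is a Clebsch–Gordan (vector-coupling) coefficient.
triangle: 0!×5!×4!/10! = 2880/3628800
(j±m)!: 0!×5!×1!×3!×1!×8! = 29030400
prefactor² = (2J+1)×Δ×N² = 230400
  k=0: +1/(0!×0!×5!×1!×0!×3!) = 1/720
Σ = 1/720  ⇒  CG² = 230400×(1/720)² = 4/9
CG = +√(4/9) = +0.666667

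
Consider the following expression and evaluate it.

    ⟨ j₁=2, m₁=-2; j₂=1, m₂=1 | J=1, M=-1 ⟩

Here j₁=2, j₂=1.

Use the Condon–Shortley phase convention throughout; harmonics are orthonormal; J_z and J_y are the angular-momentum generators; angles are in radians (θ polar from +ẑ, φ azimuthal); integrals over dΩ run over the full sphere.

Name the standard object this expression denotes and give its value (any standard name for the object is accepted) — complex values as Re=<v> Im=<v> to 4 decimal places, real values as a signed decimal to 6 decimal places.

This is a Clebsch–Gordan (vector-coupling) coefficient.
triangle: 2!·2!·0!/5! = 4/120
(j±m)!: 0!·4!·2!·0!·0!·2! = 96
prefactor² = (2J+1)·Δ·N² = 48/5
  k=2: +1/(2!·0!·2!·0!·0!·0!) = 1/4
Σ = 1/4  ⇒  CG² = 48/5·(1/4)² = 3/5
CG = +√(3/5) = +0.774597

Clebsch–Gordan coefficient, +√(3/5) ≈ +0.774597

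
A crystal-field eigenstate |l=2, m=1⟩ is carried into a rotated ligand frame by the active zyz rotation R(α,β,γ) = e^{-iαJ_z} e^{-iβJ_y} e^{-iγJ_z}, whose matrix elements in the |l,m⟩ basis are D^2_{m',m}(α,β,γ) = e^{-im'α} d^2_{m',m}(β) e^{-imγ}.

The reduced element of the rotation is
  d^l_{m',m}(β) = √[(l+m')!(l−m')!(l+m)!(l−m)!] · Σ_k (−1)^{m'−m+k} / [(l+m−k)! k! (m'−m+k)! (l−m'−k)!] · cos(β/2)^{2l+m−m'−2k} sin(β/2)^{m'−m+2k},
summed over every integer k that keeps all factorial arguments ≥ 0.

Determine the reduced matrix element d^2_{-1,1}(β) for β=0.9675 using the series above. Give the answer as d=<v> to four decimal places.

d^2_{-1,1}(β=0.9675) via the finite sum:
With c≡cos(β/2)=0.885257 and s≡sin(β/2)=0.465102, N=[1·6·6·1]^{1/2}=6.000000
k: max(0,(1)−(-1))=2 … min(2+(1),2−(-1))=3
  k=2: (−1)^0·6.0000/(2)·0.8853^2·0.4651^2 = +0.508577
  k=3: (−1)^1·6.0000/(6)·0.8853^0·0.4651^4 = -0.046794
d^2_{-1,1}(0.9675) = +0.508577 -0.046794 = +0.461783

d=0.4618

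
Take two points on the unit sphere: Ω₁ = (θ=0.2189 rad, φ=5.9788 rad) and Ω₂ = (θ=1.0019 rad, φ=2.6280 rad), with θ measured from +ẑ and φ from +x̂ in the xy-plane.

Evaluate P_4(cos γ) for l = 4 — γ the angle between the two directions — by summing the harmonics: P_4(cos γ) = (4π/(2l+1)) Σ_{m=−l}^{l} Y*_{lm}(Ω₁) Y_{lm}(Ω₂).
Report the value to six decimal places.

-0.012886

Expand P_4 via completeness: Σ_{m} conj(Y_{4,m}) at Ω₁ times Y_{4,m} at Ω₂ —
  [-4]  conj(Y_{4,-4})(Ω₁) = 0.00034 - 0.00092j ; Y_{4,-4}(Ω₂) = -0.10366 + 0.19739j ; Δ = 0.00015 + 0.00016j
  [-3]  conj(Y_{4,-3})(Ω₁) = 0.00765 - 0.00990j ; Y_{4,-3}(Ω₂) = -0.01210 - 0.40304j ; Δ = -0.00408 - 0.00296j
  [-2]  conj(Y_{4,-2})(Ω₁) = 0.07337 - 0.05115j ; Y_{4,-2}(Ω₂) = 0.12667 + 0.20960j ; Δ = 0.02002 + 0.00890j
  [-1]  conj(Y_{4,-1})(Ω₁) = 0.35111 - 0.11030j ; Y_{4,-1}(Ω₂) = 0.18114 + 0.10218j ; Δ = 0.07487 + 0.01590j
  [+0]  conj(Y_{4,0})(Ω₁) = 0.65498 + 0.00000j ; Y_{4,0}(Ω₂) = -0.29180 + 0.00000j ; Δ = -0.19112 + 0.00000j
  [+1]  conj(Y_{4,1})(Ω₁) = -0.35111 - 0.11030j ; Y_{4,1}(Ω₂) = -0.18114 + 0.10218j ; Δ = 0.07487 - 0.01590j
  [+2]  conj(Y_{4,2})(Ω₁) = 0.07337 + 0.05115j ; Y_{4,2}(Ω₂) = 0.12667 - 0.20960j ; Δ = 0.02002 - 0.00890j
  [+3]  conj(Y_{4,3})(Ω₁) = -0.00765 - 0.00990j ; Y_{4,3}(Ω₂) = 0.01210 - 0.40304j ; Δ = -0.00408 + 0.00296j
  [+4]  conj(Y_{4,4})(Ω₁) = 0.00034 + 0.00092j ; Y_{4,4}(Ω₂) = -0.10366 - 0.19739j ; Δ = 0.00015 - 0.00016j
Total Σ_m = -0.00923 + 0.00000j. Multiply by 1.396263: -0.01289 + 0.00000j. P_4(cos γ) = -0.012886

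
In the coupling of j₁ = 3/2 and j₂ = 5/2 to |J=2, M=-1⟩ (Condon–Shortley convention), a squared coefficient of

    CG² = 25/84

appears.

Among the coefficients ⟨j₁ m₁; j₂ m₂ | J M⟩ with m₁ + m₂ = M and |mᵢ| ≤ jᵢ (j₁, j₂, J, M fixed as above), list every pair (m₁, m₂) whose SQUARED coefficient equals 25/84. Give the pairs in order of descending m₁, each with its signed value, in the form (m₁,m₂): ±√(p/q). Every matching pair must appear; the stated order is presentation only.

Admissible pairs with m₁+m₂ = M = -1: (-3/2,1/2), (-1/2,-1/2), (1/2,-3/2), (3/2,-5/2)
  (m₁,m₂)=(3/2,-5/2): CG² = 5/14, CG = +√(5/14)
  (m₁,m₂)=(1/2,-3/2): CG² = 1/42, CG = +√(1/42)
  (m₁,m₂)=(-1/2,-1/2): CG² = 25/84, CG = −√(25/84)   ← matches the target
  (m₁,m₂)=(-3/2,1/2): CG² = 9/28, CG = +√(9/28)
Pairs with CG² = 25/84: (-1/2,-1/2): −√(25/84)

(-1/2,-1/2): −√(25/84)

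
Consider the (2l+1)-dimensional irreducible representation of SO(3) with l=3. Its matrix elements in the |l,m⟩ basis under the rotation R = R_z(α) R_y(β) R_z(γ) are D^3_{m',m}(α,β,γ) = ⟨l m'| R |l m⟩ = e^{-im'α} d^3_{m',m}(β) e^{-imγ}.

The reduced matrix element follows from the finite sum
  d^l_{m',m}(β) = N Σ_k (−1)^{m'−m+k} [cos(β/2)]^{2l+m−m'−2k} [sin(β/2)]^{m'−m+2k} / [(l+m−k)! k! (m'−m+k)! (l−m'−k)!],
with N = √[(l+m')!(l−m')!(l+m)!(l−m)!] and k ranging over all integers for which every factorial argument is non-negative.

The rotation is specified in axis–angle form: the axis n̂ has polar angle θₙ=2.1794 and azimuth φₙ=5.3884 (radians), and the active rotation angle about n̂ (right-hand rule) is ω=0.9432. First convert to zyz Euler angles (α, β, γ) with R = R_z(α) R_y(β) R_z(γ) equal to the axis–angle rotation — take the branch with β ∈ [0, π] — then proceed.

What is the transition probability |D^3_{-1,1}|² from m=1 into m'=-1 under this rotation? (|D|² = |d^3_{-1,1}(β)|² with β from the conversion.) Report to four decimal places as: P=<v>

P=0.2379

Axis–angle → zyz. n̂ = (sinθₙcosφₙ, sinθₙsinφₙ, cosθₙ) = (+0.513343, -0.640010, -0.571722), ω = 0.9432.
R = I cosω + sinω [n̂]ₓ + (1−cosω) n̂n̂ᵀ gives
  R = [+0.695982, +0.327153, -0.639203; -0.598399, +0.756289, -0.264474; +0.396898, +0.566567, +0.722131]
β = atan2(√(R₁₃²+R₂₃²), R₃₃) = 0.763918; α = atan2(R₂₃, R₁₃) mod 2π = 3.533901; γ = atan2(R₃₂, −R₃₁) mod 2π = 2.181879
Split into d^3_{-1,1}(β=0.7639) × two z-phases.
With c≡cos(β/2)=0.927936 and s≡sin(β/2)=0.372739, N=[2·24·24·2]^{1/2}=48.000000
k∈{2,3,4} keeps every argument non-negative
  k=2: (−1)^0·48.0000/(8)·0.9279^4·0.3727^2 = +0.618064
  k=3: (−1)^1·48.0000/(6)·0.9279^2·0.3727^4 = -0.132968
  k=4: (−1)^2·48.0000/(48)·0.9279^0·0.3727^6 = +0.002682
d^3_{-1,1}(0.7639) = +0.618064 -0.132968 +0.002682 = +0.487778
|D^3_{-1,1}|² = |d^3_{-1,1}(β)|² = (+0.487778)² = 0.237928 (the z-rotation phases have unit modulus)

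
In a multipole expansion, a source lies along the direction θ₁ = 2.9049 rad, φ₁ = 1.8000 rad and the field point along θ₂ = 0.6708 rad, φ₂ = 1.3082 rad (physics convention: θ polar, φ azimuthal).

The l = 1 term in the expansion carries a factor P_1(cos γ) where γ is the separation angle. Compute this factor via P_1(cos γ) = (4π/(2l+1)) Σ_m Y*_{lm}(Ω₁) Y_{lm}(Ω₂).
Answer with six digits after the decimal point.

Summing Y*_{l m}(θ₁,φ₁)·Y_{l m}(θ₂,φ₂) over m ∈ [−1, 1]; prefactor 4π/(2·1+1) = 4.188790:
  m=-1: Y*=-0.018407+0.078896i  Y=+0.055750-0.207401i  product +0.015337+0.008216i
  m=+0: Y*=-0.474980-0.000000i  Y=+0.382734+0.000000i  product -0.181791-0.000000i
  m=+1: Y*=+0.018407+0.078896i  Y=-0.055750-0.207401i  product +0.015337-0.008216i
Accumulated sum -0.151117+0.000000i; after 4π/(2l+1) scaling, -0.632998+0.000000i ⇒ P_1 = -0.632998

-0.632998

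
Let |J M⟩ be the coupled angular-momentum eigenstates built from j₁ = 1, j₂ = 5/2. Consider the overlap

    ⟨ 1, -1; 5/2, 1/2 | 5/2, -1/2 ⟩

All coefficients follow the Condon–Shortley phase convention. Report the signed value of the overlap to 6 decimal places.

−√(18/35) = -0.717137

√[6·1!1!4!/7! · 0!2!3!2!2!3!] = √(288/35)
  +(−1)^1/∏(1,0,1,2,0,2)! = -1/4  (running -1/4)
⟨..|..⟩ = √(288/35)·(-1/4) = -0.717137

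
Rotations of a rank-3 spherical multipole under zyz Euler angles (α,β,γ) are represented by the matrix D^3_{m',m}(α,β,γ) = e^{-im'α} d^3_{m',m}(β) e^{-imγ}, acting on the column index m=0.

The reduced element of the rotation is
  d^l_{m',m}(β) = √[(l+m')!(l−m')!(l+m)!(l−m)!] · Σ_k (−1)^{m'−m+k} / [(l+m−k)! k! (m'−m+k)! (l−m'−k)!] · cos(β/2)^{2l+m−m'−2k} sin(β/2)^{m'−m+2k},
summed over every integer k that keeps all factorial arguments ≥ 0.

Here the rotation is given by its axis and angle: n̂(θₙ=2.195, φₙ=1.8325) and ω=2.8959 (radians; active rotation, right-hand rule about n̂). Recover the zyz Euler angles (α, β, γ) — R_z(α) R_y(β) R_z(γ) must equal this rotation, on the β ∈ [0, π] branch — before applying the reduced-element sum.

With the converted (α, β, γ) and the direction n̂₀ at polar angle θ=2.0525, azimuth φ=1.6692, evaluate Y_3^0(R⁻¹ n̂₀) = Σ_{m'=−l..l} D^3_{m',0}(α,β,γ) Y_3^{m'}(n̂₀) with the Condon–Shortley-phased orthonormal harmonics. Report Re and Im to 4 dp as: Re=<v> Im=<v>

Re=0.2142 Im=0.0000

Axis–angle → zyz. n̂ = (sinθₙcosφₙ, sinθₙsinφₙ, cosθₙ) = (-0.209938, +0.783800, -0.584451), ω = 2.8959.
R = I cosω + sinω [n̂]ₓ + (1−cosω) n̂n̂ᵀ gives
  R = [-0.883145, -0.182003, +0.432355; -0.466313, +0.240267, -0.851366; +0.051070, -0.953492, -0.297061]
β = atan2(√(R₁₃²+R₂₃²), R₃₃) = 1.872409; α = atan2(R₂₃, R₁₃) mod 2π = 5.182286; γ = atan2(R₃₂, −R₃₁) mod 2π = 4.658879
Need the full column D^3_{m',0} for m'=−3..3 at α=5.1823, β=1.8724, γ=4.6589.
cos(β/2)=0.592849, sin(β/2)=0.805314
d^3_{-3,0}: single k=3 term ⇒ +0.486679;  D = -0.480376+0.078067i
d^3_{-2,0}: k∈[2..3] ⇒ +0.438800 -0.809672 = -0.370872;  D = +0.218797+0.299456i
d^3_{-1,0}: k∈[1..3] ⇒ +0.204303 -1.130939 +0.695601 = -0.231035;  D = -0.104611+0.205994i
d^3_{0,0}: k∈[0..3] ⇒ +0.043417 -0.721022 +1.330427 -0.272766 = +0.380056;  D = +0.380056+0.000000i
d^3_{1,0}: k∈[0..2] ⇒ -0.204303 +1.130939 -0.695601 = +0.231035;  D = +0.104611+0.205994i
d^3_{2,0}: k∈[0..1] ⇒ +0.438800 -0.809672 = -0.370872;  D = +0.218797-0.299456i
d^3_{3,0}: single k=0 term ⇒ -0.486679;  D = +0.480376+0.078067i
Y_3^{m'}(θ=2.0525,φ=1.6692) and Σ D·Y over m':
  (-0.4804+0.0781i)·(+0.0845+0.2778i)  (+0.2188+0.2995i)·(+0.3647-0.0727i)  (-0.1046+0.2060i)·(-0.0021-0.0209i)  (+0.3801+0.0000i)·(+0.3331+0.0000i)  (+0.1046+0.2060i)·(+0.0021-0.0209i)  (+0.2188-0.2995i)·(+0.3647+0.0727i)  (+0.4804+0.0781i)·(-0.0845+0.2778i)
Y_3^0(R⁻¹ n̂) = +0.214209+0.000000i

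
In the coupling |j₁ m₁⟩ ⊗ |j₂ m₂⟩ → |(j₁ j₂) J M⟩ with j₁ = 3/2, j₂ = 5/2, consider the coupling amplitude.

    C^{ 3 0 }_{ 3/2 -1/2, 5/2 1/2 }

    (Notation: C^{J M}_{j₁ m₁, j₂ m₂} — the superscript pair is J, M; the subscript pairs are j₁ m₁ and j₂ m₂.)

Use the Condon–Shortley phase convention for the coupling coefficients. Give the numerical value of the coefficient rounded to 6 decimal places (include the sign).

triangle: 1!*2!*4!/8! = 48/40320
(j±m)!: 1!*2!*3!*2!*3!*3! = 864
prefactor² = (2J+1)*Δ*N² = 36/5
  k=0: +1/(0!*1!*2!*3!*0!*1!) = 1/12
  k=1: −1/(1!*0!*1!*2!*1!*2!) = -1/4
Σ = -1/6  ⇒  CG² = 36/5*(-1/6)² = 1/5
CG = −√(1/5) = -0.447214

−√(1/5) = -0.447214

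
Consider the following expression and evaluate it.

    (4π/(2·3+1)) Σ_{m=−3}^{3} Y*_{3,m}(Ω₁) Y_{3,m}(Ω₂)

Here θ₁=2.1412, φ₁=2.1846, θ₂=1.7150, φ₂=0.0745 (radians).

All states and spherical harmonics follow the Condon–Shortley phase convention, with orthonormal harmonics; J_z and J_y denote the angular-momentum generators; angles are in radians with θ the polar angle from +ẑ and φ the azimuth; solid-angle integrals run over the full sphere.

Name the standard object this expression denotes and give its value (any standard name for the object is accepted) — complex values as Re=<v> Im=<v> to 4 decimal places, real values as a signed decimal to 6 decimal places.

This sum is the spherical-harmonic addition theorem: it equals the Legendre polynomial P_l(cos γ) of the angle γ between the two directions.
Expand P_3 via completeness: Σ_{m} conj(Y_{3,m}) at Ω₁ times Y_{3,m} at Ω₂ —
  term(m=-3) = 0.10049 + 0.00474j   from Y*(Ω₁)=0.23973 + 0.06650j, Y(Ω₂)=0.39431 - 0.08963j
  term(m=-2) = -0.02657 - 0.04956j   from Y*(Ω₁)=0.13155 + 0.36815j, Y(Ω₂)=-0.14224 + 0.02135j
  term(m=-1) = 0.01834 - 0.03065j   from Y*(Ω₁)=-0.07173 + 0.10181j, Y(Ω₂)=-0.28601 + 0.02135j
  term(m=+0) = 0.04827 + 0.00000j   from Y*(Ω₁)=0.31075 + 0.00000j, Y(Ω₂)=0.15534 + 0.00000j
  term(m=+1) = 0.01834 + 0.03065j   from Y*(Ω₁)=0.07173 + 0.10181j, Y(Ω₂)=0.28601 + 0.02135j
  term(m=+2) = -0.02657 + 0.04956j   from Y*(Ω₁)=0.13155 - 0.36815j, Y(Ω₂)=-0.14224 - 0.02135j
  term(m=+3) = 0.10049 - 0.00474j   from Y*(Ω₁)=-0.23973 + 0.06650j, Y(Ω₂)=-0.39431 - 0.08963j
Accumulated sum 0.23279 + 0.00000j; after 4π/(2l+1) scaling, 0.41790 + 0.00000j ⇒ P_3 = 0.417902

Legendre polynomial (addition theorem), +0.417902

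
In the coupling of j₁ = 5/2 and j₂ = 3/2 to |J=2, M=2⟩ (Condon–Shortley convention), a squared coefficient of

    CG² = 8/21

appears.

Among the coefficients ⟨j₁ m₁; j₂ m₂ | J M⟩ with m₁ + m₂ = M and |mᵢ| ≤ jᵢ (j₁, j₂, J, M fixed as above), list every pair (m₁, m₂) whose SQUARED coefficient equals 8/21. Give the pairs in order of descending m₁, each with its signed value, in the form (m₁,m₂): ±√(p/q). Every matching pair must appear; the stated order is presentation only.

(3/2,1/2): −√(8/21)

Admissible pairs with m₁+m₂ = M = 2: (1/2,3/2), (3/2,1/2), (5/2,-1/2)
  (m₁,m₂)=(5/2,-1/2): CG² = 10/21, CG = +√(10/21)
  (m₁,m₂)=(3/2,1/2): CG² = 8/21, CG = −√(8/21)   ← matches the target
  (m₁,m₂)=(1/2,3/2): CG² = 1/7, CG = +√(1/7)
Pairs with CG² = 8/21: (3/2,1/2): −√(8/21)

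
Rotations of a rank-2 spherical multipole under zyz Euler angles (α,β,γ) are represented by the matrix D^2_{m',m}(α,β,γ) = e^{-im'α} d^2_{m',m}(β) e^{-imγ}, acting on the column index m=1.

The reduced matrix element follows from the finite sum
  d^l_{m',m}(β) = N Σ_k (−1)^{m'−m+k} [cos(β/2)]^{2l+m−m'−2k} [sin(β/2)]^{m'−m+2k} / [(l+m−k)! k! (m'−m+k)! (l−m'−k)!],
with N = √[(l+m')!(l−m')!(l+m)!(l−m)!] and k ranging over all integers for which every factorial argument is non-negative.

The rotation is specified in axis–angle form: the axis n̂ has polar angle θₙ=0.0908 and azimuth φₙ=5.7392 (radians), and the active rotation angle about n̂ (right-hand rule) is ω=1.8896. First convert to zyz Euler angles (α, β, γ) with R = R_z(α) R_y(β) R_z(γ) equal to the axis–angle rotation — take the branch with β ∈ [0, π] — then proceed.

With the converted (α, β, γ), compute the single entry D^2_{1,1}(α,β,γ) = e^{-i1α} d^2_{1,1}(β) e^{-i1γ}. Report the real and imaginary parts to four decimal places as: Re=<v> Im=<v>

Axis–angle → zyz. n̂ = (sinθₙcosφₙ, sinθₙsinφₙ, cosθₙ) = (+0.077587, -0.046929, +0.995881), ω = 1.8896.
R = I cosω + sinω [n̂]ₓ + (1−cosω) n̂n̂ᵀ gives
  R = [-0.305524, -0.950481, +0.056920; +0.940917, -0.310538, -0.135061; +0.146049, +0.012293, +0.989201]
β = atan2(√(R₁₃²+R₂₃²), R₃₃) = 0.147095; α = atan2(R₂₃, R₁₃) mod 2π = 5.111242; γ = atan2(R₃₂, −R₃₁) mod 2π = 3.057620
D^2_{1,1}(5.1112,0.1471,3.0576) = e^{-i·1·5.1112}·d^2_{1,1}(0.1471)·e^{-i·1·3.0576}. Compute d first:
c=cos(0.147095/2)=0.997297, s=sin(0.147095/2)=0.073481; N=√[6·1·6·1]=6.000000
k: max(0,(1)−(1))=0 … min(2+(1),2−(1))=1
  k=0: (−1)^0·6.0000/(6)·0.9973^4·0.0735^0 = +0.989230
  k=1: (−1)^1·6.0000/(2)·0.9973^2·0.0735^2 = -0.016111
d^2_{1,1}(0.1471) = +0.989230 -0.016111 = +0.973119
Attach z-rotation phases: D = e^{-i(1)(5.1112)}·(+0.973119)·e^{-i(1)(3.0576)} = -0.301378-0.925274i

Re=-0.3014 Im=-0.9253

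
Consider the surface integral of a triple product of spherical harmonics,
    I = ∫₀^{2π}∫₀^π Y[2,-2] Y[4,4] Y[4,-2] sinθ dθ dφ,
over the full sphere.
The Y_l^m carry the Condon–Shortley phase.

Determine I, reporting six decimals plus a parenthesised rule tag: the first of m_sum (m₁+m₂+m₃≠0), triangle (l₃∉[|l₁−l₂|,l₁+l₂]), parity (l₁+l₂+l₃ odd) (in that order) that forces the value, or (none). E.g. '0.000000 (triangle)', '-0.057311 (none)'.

-0.106180 (none)

m-sum 0 ✓  L=10 even ✓  2≤4≤6 ✓
Π(2lᵢ+1) = 5×9×9 = 405
triangle coeff Δ(2,4,4) = 1/13860
Σ_t [0,2]: t=0:+1/192 t=1:−1/36 t=2:+1/192 = -5/288
(3j)²=20/693 [(2 4 4; 0 0 0)], sign=-1
Σ_t [2,2]: t=2:+1/2880 = 1/2880
(3j)²=2/165 [(2 4 4; -2 4 -2)], sign=+1
⇒ 4πI² = 120/847
I = (-1)√(120/847/(4π)) = -0.10618031
No selection rule forces the value: the integral is nonzero (none).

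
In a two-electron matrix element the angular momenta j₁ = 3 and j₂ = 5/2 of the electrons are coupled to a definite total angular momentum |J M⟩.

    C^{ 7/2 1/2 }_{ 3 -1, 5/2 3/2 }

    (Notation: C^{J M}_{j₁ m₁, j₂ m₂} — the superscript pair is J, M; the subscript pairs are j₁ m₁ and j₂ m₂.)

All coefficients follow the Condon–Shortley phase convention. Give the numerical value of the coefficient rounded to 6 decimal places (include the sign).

+√(8/63) ≈ +0.356348

√[8·2!4!3!/10! · 2!4!4!1!4!3!] = √(18432/175)
  +(−1)^1/∏(1,1,3,3,1,0)! = -1/36  (running -1/36)
  +(−1)^2/∏(2,0,2,2,2,1)! = 1/16  (running 5/144)
⟨..|..⟩ = √(18432/175)·(5/144) = +0.356348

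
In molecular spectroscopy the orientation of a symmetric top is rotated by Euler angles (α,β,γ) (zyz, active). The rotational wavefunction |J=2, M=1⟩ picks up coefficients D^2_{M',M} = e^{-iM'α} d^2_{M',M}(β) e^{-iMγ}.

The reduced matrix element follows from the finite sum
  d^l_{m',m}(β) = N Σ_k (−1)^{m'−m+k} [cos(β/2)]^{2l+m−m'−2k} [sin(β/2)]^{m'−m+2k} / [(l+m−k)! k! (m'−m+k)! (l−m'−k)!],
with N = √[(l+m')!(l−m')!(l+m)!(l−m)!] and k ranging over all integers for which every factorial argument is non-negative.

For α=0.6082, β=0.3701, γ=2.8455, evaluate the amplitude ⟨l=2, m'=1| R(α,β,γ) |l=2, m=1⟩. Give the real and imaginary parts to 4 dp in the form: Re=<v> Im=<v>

D^2_{1,1}(0.6082,0.3701,2.8455) = e^{-i·1·0.6082}·d^2_{1,1}(0.3701)·e^{-i·1·2.8455}. Compute d first:
With c≡cos(β/2)=0.982927 and s≡sin(β/2)=0.183996, N=[6·1·6·1]^{1/2}=6.000000
The bounds max(0,m−m')=0 and min(l+m,l−m')=1 give 2 terms
  k=0: (−1)^0·6.0000/(6)·0.9829^4·0.1840^0 = +0.933437
  k=1: (−1)^1·6.0000/(2)·0.9829^2·0.1840^2 = -0.098125
d^2_{1,1}(0.3701) = +0.933437 -0.098125 = +0.835312
Phases: e^{-i·(1)·0.6082}=+0.820678-0.571391i, e^{-i·(1)·2.8455}=-0.956484-0.291785i ⇒ D=-0.794957+0.256495i

Re=-0.7950 Im=0.2565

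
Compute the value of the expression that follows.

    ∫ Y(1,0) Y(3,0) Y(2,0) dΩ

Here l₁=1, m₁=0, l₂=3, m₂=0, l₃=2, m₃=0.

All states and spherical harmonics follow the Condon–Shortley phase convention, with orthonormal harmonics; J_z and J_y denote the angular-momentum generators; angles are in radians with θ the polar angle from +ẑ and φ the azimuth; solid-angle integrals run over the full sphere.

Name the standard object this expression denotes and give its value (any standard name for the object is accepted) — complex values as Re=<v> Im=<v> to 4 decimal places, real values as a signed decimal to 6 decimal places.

Gaunt coefficient, +0.247767

This is a Gaunt coefficient — the integral of a triple product of spherical harmonics over the sphere.
Checks pass: Σm=0; 6 even; l₃=2∈[2,4].
(2·1+1)(2·3+1)(2·2+1) = 105
Δ: 2! 0! 4! / 7! → 1/105
sum: t=1:−1/4 = -1/4
3j²(1 3 2; 0 0 0) = Δ·Π!·Σ² = 3/35  (sign -1)
(m-triple is (0,0,0) — same symbol as above.)
combine: 4πI² = 105·3/35·3/35 = 27/35
take √, sign +1: I = 0.24776670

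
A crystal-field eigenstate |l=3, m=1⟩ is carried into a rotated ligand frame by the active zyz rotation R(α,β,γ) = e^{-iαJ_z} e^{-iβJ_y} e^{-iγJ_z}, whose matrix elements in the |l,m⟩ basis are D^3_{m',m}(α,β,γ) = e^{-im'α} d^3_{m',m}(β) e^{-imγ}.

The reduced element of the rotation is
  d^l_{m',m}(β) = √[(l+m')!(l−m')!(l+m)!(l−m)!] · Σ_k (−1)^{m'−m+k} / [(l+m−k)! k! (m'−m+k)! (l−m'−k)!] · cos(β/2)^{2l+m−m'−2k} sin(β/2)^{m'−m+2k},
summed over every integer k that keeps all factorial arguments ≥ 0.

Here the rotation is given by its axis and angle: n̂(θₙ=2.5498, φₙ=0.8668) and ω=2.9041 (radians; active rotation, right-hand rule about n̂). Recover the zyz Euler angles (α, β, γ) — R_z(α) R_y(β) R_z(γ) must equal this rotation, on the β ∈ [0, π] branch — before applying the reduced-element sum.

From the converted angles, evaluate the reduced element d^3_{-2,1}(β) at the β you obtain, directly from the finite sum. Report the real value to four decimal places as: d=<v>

Axis–angle → zyz. n̂ = (sinθₙcosφₙ, sinθₙsinφₙ, cosθₙ) = (+0.361079, +0.425227, -0.829942), ω = 2.9041.
R = I cosω + sinω [n̂]ₓ + (1−cosω) n̂n̂ᵀ gives
  R = [-0.714835, +0.498029, -0.490896; +0.107514, -0.615370, -0.780872; -0.690979, -0.610972, +0.386342]
β = atan2(√(R₁₃²+R₂₃²), R₃₃) = 1.174134; α = atan2(R₂₃, R₁₃) mod 2π = 4.151169; γ = atan2(R₃₂, −R₃₁) mod 2π = 5.559161
d^3_{-2,1}(β=1.1741) via the finite sum:
c=cos(1.174134/2)=0.832569, s=sin(1.174134/2)=0.553921; N=√[1·120·24·2]=75.894664
k∈{3,4} keeps every argument non-negative
  k=3: (−1)^0·75.8947/(12)·0.8326^3·0.5539^3 = +0.620347
  k=4: (−1)^1·75.8947/(24)·0.8326^1·0.5539^5 = -0.137297
d^3_{-2,1}(1.1741) = +0.620347 -0.137297 = +0.483051

d=0.4831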